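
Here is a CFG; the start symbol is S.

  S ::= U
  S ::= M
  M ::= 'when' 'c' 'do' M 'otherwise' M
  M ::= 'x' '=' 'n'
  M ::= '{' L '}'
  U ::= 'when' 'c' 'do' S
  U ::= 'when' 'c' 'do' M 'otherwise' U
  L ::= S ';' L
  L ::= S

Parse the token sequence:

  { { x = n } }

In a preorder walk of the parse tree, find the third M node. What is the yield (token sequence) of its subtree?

x = n

[S [M { [L [S [M { [L [S [M x = n]]] }]]] }]]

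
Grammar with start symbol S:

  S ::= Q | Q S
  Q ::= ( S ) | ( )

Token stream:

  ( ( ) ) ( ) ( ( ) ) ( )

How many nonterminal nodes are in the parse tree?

[S [Q ( [S [Q ( )]] )] [S [Q ( )] [S [Q ( [S [Q ( )]] )] [S [Q ( )]]]]]

12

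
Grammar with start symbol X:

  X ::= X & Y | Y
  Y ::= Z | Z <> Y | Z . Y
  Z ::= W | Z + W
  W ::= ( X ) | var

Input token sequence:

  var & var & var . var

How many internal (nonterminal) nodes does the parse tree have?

[X [X [X [Y [Z [W var]]]] & [Y [Z [W var]]]] & [Y [Z [W var]] . [Y [Z [W var]]]]]

15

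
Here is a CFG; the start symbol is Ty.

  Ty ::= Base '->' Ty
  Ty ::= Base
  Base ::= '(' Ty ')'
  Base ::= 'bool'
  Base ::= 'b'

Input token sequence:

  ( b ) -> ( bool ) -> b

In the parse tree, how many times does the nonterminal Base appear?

5

[Ty [Base ( [Ty [Base b]] )] -> [Ty [Base ( [Ty [Base bool]] )] -> [Ty [Base b]]]]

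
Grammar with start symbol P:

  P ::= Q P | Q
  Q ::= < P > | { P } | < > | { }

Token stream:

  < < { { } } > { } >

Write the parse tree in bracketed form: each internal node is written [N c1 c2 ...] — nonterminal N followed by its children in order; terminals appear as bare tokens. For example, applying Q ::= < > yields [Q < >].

[P [Q < [P [Q < [P [Q { [P [Q { }]] }]] >] [P [Q { }]]] >]]

P
Q
< P >
< Q P >
< < P > P >
< < Q > P >
< < { P } > P >
< < { Q } > P >
< < { { } } > P >
< < { { } } > Q >
< < { { } } > { } >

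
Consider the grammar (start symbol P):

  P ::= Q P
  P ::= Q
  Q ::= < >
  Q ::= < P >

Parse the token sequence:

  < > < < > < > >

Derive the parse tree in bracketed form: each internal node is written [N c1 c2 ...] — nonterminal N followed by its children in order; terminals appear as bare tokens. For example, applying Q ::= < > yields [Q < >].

P
Q P
< > P
< > Q
< > < P >
< > < Q P >
< > < < > P >
< > < < > Q >
< > < < > < > >

[P [Q < >] [P [Q < [P [Q < >] [P [Q < >]]] >]]]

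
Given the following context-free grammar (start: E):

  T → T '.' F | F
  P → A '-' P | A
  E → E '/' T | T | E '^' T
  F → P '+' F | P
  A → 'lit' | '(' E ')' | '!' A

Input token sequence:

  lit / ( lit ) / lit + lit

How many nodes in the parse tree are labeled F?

[E [E [E [T [F [P [A lit]]]]] / [T [F [P [A ( [E [T [F [P [A lit]]]]] )]]]]] / [T [F [P [A lit]] + [F [P [A lit]]]]]]

5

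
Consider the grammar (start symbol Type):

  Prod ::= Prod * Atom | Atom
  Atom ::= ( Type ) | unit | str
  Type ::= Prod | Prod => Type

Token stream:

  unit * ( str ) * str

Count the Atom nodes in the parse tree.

[Type [Prod [Prod [Prod [Atom unit]] * [Atom ( [Type [Prod [Atom str]]] )]] * [Atom str]]]

4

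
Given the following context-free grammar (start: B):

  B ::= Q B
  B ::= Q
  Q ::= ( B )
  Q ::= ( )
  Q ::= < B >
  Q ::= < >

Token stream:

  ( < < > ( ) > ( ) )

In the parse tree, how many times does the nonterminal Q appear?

5

[B [Q ( [B [Q < [B [Q < >] [B [Q ( )]]] >] [B [Q ( )]]] )]]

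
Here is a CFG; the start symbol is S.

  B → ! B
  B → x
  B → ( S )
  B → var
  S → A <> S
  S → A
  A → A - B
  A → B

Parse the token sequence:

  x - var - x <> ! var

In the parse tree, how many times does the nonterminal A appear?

[S [A [A [A [B x]] - [B var]] - [B x]] <> [S [A [B ! [B var]]]]]

4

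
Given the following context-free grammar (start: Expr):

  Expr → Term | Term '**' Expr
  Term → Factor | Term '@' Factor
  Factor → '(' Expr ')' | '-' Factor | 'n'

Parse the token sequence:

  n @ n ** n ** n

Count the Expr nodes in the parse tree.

3

[Expr [Term [Term [Factor n]] @ [Factor n]] ** [Expr [Term [Factor n]] ** [Expr [Term [Factor n]]]]]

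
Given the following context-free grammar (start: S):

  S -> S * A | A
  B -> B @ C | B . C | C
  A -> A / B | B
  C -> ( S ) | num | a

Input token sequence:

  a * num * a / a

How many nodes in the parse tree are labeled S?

[S [S [S [A [B [C a]]]] * [A [B [C num]]]] * [A [A [B [C a]]] / [B [C a]]]]

3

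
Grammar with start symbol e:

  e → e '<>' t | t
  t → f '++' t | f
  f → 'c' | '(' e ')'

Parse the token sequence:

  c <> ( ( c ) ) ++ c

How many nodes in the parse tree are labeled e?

4

[e [e [t [f c]]] <> [t [f ( [e [t [f ( [e [t [f c]]] )]]] )] ++ [t [f c]]]]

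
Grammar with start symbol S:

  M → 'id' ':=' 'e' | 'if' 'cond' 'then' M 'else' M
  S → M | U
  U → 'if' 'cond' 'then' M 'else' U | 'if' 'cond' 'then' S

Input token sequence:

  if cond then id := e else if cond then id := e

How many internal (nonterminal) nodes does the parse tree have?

[S [U if cond then [M id := e] else [U if cond then [S [M id := e]]]]]

6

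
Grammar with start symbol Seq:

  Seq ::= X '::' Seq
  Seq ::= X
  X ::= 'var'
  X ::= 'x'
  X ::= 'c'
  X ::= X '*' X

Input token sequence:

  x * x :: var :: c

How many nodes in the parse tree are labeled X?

5

[Seq [X [X x] * [X x]] :: [Seq [X var] :: [Seq [X c]]]]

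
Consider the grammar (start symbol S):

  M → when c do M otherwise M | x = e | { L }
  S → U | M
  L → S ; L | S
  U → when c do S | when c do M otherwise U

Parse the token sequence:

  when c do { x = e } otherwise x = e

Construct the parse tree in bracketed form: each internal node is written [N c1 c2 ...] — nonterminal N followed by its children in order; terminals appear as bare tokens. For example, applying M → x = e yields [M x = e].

S
M
when c do M otherwise M
when c do { L } otherwise M
when c do { S } otherwise M
when c do { M } otherwise M
when c do { x = e } otherwise M
when c do { x = e } otherwise x = e

[S [M when c do [M { [L [S [M x = e]]] }] otherwise [M x = e]]]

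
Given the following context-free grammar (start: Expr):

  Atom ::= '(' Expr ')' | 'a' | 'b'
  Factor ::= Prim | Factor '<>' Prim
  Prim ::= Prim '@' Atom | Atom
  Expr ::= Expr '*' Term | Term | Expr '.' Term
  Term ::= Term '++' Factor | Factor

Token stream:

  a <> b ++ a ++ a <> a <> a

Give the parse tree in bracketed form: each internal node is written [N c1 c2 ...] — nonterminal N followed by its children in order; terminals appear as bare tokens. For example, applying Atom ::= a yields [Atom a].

Expr
Term
Term ++ Factor
Term ++ Factor ++ Factor
Factor ++ Factor ++ Factor
Factor <> Prim ++ Factor ++ Factor
Prim <> Prim ++ Factor ++ Factor
Atom <> Prim ++ Factor ++ Factor
a <> Prim ++ Factor ++ Factor
a <> Atom ++ Factor ++ Factor
a <> b ++ Factor ++ Factor
a <> b ++ Prim ++ Factor
a <> b ++ Atom ++ Factor
a <> b ++ a ++ Factor
a <> b ++ a ++ Factor <> Prim
a <> b ++ a ++ Factor <> Prim <> Prim
a <> b ++ a ++ Prim <> Prim <> Prim
a <> b ++ a ++ Atom <> Prim <> Prim
a <> b ++ a ++ a <> Prim <> Prim
a <> b ++ a ++ a <> Atom <> Prim
a <> b ++ a ++ a <> a <> Prim
a <> b ++ a ++ a <> a <> Atom
a <> b ++ a ++ a <> a <> a

[Expr [Term [Term [Term [Factor [Factor [Prim [Atom a]]] <> [Prim [Atom b]]]] ++ [Factor [Prim [Atom a]]]] ++ [Factor [Factor [Factor [Prim [Atom a]]] <> [Prim [Atom a]]] <> [Prim [Atom a]]]]]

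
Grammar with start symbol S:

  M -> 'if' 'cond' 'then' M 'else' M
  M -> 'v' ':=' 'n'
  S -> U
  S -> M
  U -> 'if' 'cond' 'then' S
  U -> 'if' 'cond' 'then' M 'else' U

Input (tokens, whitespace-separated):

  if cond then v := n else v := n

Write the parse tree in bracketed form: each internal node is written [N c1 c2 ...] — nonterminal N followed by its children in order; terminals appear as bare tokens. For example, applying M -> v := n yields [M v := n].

S
M
if cond then M else M
if cond then v := n else M
if cond then v := n else v := n

[S [M if cond then [M v := n] else [M v := n]]]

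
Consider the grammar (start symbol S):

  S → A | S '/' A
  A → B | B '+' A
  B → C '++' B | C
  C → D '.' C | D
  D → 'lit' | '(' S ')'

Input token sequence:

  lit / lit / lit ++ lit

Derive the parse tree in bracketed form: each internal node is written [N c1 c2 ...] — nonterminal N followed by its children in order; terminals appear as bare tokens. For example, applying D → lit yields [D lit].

S
S / A
S / A / A
A / A / A
B / A / A
C / A / A
D / A / A
lit / A / A
lit / B / A
lit / C / A
lit / D / A
lit / lit / A
lit / lit / B
lit / lit / C ++ B
lit / lit / D ++ B
lit / lit / lit ++ B
lit / lit / lit ++ C
lit / lit / lit ++ D
lit / lit / lit ++ lit

[S [S [S [A [B [C [D lit]]]]] / [A [B [C [D lit]]]]] / [A [B [C [D lit]] ++ [B [C [D lit]]]]]]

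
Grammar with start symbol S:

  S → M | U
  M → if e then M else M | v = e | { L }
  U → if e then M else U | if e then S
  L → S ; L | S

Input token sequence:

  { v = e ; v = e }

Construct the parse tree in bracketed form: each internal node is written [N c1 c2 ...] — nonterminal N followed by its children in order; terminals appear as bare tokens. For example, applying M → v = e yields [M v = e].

S
M
{ L }
{ S ; L }
{ M ; L }
{ v = e ; L }
{ v = e ; S }
{ v = e ; M }
{ v = e ; v = e }

[S [M { [L [S [M v = e]] ; [L [S [M v = e]]]] }]]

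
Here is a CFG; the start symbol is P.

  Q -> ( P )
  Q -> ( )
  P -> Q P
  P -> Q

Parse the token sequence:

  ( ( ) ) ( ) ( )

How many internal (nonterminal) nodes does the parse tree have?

[P [Q ( [P [Q ( )]] )] [P [Q ( )] [P [Q ( )]]]]

8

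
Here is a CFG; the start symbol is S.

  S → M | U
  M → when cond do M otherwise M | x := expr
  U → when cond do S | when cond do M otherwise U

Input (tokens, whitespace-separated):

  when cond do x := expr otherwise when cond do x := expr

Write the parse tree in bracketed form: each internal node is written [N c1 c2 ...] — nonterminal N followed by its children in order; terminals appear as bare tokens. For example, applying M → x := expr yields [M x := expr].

[S [U when cond do [M x := expr] otherwise [U when cond do [S [M x := expr]]]]]

S
U
when cond do M otherwise U
when cond do x := expr otherwise U
when cond do x := expr otherwise when cond do S
when cond do x := expr otherwise when cond do M
when cond do x := expr otherwise when cond do x := expr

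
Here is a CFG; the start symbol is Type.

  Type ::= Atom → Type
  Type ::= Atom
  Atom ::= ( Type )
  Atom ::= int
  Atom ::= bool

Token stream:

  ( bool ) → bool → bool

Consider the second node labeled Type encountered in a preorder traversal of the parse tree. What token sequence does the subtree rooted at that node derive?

bool

[Type [Atom ( [Type [Atom bool]] )] → [Type [Atom bool] → [Type [Atom bool]]]]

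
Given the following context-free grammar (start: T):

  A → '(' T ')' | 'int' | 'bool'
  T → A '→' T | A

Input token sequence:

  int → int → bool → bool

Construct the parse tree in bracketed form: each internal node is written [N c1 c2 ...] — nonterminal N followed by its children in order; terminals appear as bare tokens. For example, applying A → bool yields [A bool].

[T [A int] → [T [A int] → [T [A bool] → [T [A bool]]]]]

T
A → T
int → T
int → A → T
int → int → T
int → int → A → T
int → int → bool → T
int → int → bool → A
int → int → bool → bool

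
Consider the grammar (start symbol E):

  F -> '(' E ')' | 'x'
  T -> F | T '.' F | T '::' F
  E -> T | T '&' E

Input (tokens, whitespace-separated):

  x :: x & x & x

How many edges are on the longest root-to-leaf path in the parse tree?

[E [T [T [F x]] :: [F x]] & [E [T [F x]] & [E [T [F x]]]]]

5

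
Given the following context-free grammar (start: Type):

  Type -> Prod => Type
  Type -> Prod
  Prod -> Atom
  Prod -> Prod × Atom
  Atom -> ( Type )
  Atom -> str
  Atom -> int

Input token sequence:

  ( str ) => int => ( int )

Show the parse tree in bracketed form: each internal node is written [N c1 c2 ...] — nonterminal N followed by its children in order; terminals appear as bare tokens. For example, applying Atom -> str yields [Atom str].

Type
Prod => Type
Atom => Type
( Type ) => Type
( Prod ) => Type
( Atom ) => Type
( str ) => Type
( str ) => Prod => Type
( str ) => Atom => Type
( str ) => int => Type
( str ) => int => Prod
( str ) => int => Atom
( str ) => int => ( Type )
( str ) => int => ( Prod )
( str ) => int => ( Atom )
( str ) => int => ( int )

[Type [Prod [Atom ( [Type [Prod [Atom str]]] )]] => [Type [Prod [Atom int]] => [Type [Prod [Atom ( [Type [Prod [Atom int]]] )]]]]]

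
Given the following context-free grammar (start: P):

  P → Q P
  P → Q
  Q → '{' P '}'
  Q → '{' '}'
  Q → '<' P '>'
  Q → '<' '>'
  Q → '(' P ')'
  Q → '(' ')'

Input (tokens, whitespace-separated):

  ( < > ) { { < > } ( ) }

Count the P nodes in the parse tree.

6

[P [Q ( [P [Q < >]] )] [P [Q { [P [Q { [P [Q < >]] }] [P [Q ( )]]] }]]]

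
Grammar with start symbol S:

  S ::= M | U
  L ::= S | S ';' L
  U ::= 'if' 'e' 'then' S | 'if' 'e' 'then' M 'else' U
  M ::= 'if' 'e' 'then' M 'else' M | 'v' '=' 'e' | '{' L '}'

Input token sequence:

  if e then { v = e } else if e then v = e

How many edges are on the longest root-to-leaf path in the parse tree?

[S [U if e then [M { [L [S [M v = e]]] }] else [U if e then [S [M v = e]]]]]

6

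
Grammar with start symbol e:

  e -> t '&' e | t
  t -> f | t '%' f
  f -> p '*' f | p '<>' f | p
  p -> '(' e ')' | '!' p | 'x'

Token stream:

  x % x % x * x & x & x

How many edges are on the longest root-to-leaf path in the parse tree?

6

[e [t [t [t [f [p x]]] % [f [p x]]] % [f [p x] * [f [p x]]]] & [e [t [f [p x]]] & [e [t [f [p x]]]]]]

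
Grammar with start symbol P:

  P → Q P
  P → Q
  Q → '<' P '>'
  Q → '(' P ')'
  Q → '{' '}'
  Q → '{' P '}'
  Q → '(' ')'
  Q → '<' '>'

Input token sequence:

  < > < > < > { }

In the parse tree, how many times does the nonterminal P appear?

[P [Q < >] [P [Q < >] [P [Q < >] [P [Q { }]]]]]

4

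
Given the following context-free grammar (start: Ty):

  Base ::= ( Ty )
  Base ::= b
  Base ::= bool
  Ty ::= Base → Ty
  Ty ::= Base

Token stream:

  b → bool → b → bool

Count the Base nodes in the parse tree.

[Ty [Base b] → [Ty [Base bool] → [Ty [Base b] → [Ty [Base bool]]]]]

4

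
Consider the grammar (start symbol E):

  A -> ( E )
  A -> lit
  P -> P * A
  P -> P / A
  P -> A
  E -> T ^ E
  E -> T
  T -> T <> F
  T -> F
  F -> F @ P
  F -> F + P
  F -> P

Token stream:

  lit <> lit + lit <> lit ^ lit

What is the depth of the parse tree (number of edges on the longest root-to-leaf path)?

[E [T [T [T [F [P [A lit]]]] <> [F [F [P [A lit]]] + [P [A lit]]]] <> [F [P [A lit]]]] ^ [E [T [F [P [A lit]]]]]]

7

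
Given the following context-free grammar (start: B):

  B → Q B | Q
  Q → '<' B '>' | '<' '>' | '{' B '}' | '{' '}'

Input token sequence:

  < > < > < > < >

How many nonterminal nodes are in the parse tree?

8

[B [Q < >] [B [Q < >] [B [Q < >] [B [Q < >]]]]]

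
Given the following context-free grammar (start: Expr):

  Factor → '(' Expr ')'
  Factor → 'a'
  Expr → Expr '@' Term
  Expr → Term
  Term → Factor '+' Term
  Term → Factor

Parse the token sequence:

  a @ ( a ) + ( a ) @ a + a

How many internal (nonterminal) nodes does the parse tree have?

[Expr [Expr [Expr [Term [Factor a]]] @ [Term [Factor ( [Expr [Term [Factor a]]] )] + [Term [Factor ( [Expr [Term [Factor a]]] )]]]] @ [Term [Factor a] + [Term [Factor a]]]]

19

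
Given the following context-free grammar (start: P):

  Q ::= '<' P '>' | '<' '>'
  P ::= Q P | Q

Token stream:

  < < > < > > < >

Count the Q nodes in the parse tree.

[P [Q < [P [Q < >] [P [Q < >]]] >] [P [Q < >]]]

4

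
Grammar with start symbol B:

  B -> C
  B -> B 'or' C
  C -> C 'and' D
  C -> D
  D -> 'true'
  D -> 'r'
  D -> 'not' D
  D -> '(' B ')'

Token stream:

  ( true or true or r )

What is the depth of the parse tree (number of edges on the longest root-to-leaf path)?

8

[B [C [D ( [B [B [B [C [D true]]] or [C [D true]]] or [C [D r]]] )]]]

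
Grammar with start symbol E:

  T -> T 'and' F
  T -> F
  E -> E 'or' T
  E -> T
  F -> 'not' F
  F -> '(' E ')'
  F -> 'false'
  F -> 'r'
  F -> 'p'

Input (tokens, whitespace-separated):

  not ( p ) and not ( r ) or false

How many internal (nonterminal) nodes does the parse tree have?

16

[E [E [T [T [F not [F ( [E [T [F p]]] )]]] and [F not [F ( [E [T [F r]]] )]]]] or [T [F false]]]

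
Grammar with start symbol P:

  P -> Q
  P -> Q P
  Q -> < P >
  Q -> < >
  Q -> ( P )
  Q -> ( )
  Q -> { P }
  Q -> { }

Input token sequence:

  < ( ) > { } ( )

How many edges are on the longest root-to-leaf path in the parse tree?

[P [Q < [P [Q ( )]] >] [P [Q { }] [P [Q ( )]]]]

4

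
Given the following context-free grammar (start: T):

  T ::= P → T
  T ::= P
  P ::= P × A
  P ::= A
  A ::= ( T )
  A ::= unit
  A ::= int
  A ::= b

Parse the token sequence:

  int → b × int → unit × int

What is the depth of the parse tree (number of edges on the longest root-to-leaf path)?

6

[T [P [A int]] → [T [P [P [A b]] × [A int]] → [T [P [P [A unit]] × [A int]]]]]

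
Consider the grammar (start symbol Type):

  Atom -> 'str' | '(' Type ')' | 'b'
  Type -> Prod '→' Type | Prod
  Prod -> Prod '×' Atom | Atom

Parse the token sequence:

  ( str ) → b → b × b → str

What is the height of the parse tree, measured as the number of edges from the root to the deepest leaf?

6

[Type [Prod [Atom ( [Type [Prod [Atom str]]] )]] → [Type [Prod [Atom b]] → [Type [Prod [Prod [Atom b]] × [Atom b]] → [Type [Prod [Atom str]]]]]]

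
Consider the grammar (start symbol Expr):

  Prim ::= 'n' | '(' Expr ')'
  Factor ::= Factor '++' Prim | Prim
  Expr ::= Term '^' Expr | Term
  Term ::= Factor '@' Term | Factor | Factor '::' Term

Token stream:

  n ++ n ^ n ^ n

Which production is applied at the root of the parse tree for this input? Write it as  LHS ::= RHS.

Expr ::= Term '^' Expr

[Expr [Term [Factor [Factor [Prim n]] ++ [Prim n]]] ^ [Expr [Term [Factor [Prim n]]] ^ [Expr [Term [Factor [Prim n]]]]]]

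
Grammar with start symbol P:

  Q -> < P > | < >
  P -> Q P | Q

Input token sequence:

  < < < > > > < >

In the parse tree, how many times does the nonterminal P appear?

4

[P [Q < [P [Q < [P [Q < >]] >]] >] [P [Q < >]]]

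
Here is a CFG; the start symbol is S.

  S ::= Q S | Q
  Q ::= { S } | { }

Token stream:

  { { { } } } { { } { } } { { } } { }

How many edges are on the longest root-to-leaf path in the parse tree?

[S [Q { [S [Q { [S [Q { }]] }]] }] [S [Q { [S [Q { }] [S [Q { }]]] }] [S [Q { [S [Q { }]] }] [S [Q { }]]]]]

6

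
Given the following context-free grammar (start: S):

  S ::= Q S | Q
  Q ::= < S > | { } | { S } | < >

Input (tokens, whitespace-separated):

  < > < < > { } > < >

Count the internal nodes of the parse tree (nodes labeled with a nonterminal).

[S [Q < >] [S [Q < [S [Q < >] [S [Q { }]]] >] [S [Q < >]]]]

10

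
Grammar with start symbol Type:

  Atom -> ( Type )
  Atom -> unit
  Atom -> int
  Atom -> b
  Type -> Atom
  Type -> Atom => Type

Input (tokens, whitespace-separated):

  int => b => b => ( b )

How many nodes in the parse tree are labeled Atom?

5

[Type [Atom int] => [Type [Atom b] => [Type [Atom b] => [Type [Atom ( [Type [Atom b]] )]]]]]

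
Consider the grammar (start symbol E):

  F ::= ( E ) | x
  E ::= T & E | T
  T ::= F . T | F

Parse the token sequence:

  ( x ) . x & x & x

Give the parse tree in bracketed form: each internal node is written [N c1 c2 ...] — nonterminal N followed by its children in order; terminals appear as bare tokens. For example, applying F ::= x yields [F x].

E
T & E
F . T & E
( E ) . T & E
( T ) . T & E
( F ) . T & E
( x ) . T & E
( x ) . F & E
( x ) . x & E
( x ) . x & T & E
( x ) . x & F & E
( x ) . x & x & E
( x ) . x & x & T
( x ) . x & x & F
( x ) . x & x & x

[E [T [F ( [E [T [F x]]] )] . [T [F x]]] & [E [T [F x]] & [E [T [F x]]]]]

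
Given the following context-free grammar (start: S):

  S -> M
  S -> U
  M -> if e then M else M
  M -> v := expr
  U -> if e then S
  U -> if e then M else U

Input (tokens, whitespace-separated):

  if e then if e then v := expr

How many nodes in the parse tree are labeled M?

1

[S [U if e then [S [U if e then [S [M v := expr]]]]]]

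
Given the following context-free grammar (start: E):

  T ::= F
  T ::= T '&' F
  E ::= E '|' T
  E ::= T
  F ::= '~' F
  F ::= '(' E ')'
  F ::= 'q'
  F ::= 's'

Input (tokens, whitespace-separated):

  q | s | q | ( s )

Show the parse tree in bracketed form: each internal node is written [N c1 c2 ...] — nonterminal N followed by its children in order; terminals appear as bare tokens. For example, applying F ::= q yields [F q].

[E [E [E [E [T [F q]]] | [T [F s]]] | [T [F q]]] | [T [F ( [E [T [F s]]] )]]]

E
E | T
E | T | T
E | T | T | T
T | T | T | T
F | T | T | T
q | T | T | T
q | F | T | T
q | s | T | T
q | s | F | T
q | s | q | T
q | s | q | F
q | s | q | ( E )
q | s | q | ( T )
q | s | q | ( F )
q | s | q | ( s )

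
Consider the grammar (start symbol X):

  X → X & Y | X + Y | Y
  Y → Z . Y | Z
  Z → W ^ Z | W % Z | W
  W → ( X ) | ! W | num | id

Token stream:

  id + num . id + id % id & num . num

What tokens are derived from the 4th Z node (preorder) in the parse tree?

[X [X [X [X [Y [Z [W id]]]] + [Y [Z [W num]] . [Y [Z [W id]]]]] + [Y [Z [W id] % [Z [W id]]]]] & [Y [Z [W num]] . [Y [Z [W num]]]]]

id % id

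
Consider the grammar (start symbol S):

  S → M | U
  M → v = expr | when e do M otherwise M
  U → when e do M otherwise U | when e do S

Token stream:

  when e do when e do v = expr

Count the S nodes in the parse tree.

[S [U when e do [S [U when e do [S [M v = expr]]]]]]

3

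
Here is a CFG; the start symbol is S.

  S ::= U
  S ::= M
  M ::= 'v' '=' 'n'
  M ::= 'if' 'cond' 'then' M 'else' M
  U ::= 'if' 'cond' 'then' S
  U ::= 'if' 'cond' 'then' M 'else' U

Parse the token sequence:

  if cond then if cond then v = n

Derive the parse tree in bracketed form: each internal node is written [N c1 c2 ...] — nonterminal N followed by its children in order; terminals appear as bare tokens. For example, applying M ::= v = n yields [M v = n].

[S [U if cond then [S [U if cond then [S [M v = n]]]]]]

S
U
if cond then S
if cond then U
if cond then if cond then S
if cond then if cond then M
if cond then if cond then v = n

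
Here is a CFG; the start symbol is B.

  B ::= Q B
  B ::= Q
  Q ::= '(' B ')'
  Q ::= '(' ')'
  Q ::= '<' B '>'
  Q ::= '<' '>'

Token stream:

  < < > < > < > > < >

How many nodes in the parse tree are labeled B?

5

[B [Q < [B [Q < >] [B [Q < >] [B [Q < >]]]] >] [B [Q < >]]]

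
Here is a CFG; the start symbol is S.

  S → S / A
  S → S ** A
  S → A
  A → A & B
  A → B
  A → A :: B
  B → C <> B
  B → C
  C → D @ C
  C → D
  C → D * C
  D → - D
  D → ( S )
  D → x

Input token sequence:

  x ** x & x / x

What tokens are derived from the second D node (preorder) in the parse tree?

x

[S [S [S [A [B [C [D x]]]]] ** [A [A [B [C [D x]]]] & [B [C [D x]]]]] / [A [B [C [D x]]]]]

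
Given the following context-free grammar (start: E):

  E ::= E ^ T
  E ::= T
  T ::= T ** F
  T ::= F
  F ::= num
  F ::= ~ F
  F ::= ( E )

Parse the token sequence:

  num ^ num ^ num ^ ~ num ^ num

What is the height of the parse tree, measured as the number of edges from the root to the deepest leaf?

[E [E [E [E [E [T [F num]]] ^ [T [F num]]] ^ [T [F num]]] ^ [T [F ~ [F num]]]] ^ [T [F num]]]

7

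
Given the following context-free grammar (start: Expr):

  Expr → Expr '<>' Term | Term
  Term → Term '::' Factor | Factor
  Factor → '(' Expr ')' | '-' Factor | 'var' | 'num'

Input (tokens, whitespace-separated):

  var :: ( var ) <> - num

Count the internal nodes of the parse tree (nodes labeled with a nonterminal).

[Expr [Expr [Term [Term [Factor var]] :: [Factor ( [Expr [Term [Factor var]]] )]]] <> [Term [Factor - [Factor num]]]]

12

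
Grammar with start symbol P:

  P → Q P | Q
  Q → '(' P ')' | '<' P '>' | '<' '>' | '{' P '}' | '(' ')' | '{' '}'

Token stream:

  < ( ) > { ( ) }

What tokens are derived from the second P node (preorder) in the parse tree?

[P [Q < [P [Q ( )]] >] [P [Q { [P [Q ( )]] }]]]

( )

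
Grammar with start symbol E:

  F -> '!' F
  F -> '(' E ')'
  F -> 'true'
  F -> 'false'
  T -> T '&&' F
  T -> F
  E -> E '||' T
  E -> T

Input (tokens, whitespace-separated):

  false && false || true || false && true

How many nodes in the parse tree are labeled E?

[E [E [E [T [T [F false]] && [F false]]] || [T [F true]]] || [T [T [F false]] && [F true]]]

3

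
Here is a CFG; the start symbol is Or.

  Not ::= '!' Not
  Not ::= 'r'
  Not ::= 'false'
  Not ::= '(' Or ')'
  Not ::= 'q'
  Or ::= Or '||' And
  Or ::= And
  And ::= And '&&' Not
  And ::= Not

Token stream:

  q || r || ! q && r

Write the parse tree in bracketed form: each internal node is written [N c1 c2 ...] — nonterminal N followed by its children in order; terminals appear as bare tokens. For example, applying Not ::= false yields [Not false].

[Or [Or [Or [And [Not q]]] || [And [Not r]]] || [And [And [Not ! [Not q]]] && [Not r]]]

Or
Or || And
Or || And || And
And || And || And
Not || And || And
q || And || And
q || Not || And
q || r || And
q || r || And && Not
q || r || Not && Not
q || r || ! Not && Not
q || r || ! q && Not
q || r || ! q && r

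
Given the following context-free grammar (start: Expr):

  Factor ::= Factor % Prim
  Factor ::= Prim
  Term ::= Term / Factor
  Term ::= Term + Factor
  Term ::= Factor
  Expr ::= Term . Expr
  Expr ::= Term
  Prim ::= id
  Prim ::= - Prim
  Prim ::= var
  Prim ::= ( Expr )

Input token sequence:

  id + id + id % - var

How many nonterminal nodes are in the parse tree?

13

[Expr [Term [Term [Term [Factor [Prim id]]] + [Factor [Prim id]]] + [Factor [Factor [Prim id]] % [Prim - [Prim var]]]]]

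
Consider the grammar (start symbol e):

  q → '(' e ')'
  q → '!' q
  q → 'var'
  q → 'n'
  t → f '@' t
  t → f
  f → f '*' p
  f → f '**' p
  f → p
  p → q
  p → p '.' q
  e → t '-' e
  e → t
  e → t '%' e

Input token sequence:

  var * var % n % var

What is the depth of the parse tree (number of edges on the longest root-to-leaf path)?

[e [t [f [f [p [q var]]] * [p [q var]]]] % [e [t [f [p [q n]]]] % [e [t [f [p [q var]]]]]]]

7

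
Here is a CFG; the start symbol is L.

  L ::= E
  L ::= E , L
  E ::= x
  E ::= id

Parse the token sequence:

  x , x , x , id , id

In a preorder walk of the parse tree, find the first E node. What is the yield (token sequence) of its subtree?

[L [E x] , [L [E x] , [L [E x] , [L [E id] , [L [E id]]]]]]

x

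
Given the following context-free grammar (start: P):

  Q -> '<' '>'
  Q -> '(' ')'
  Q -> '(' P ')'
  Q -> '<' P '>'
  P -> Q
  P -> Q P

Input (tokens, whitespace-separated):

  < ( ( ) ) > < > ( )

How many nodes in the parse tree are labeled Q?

5

[P [Q < [P [Q ( [P [Q ( )]] )]] >] [P [Q < >] [P [Q ( )]]]]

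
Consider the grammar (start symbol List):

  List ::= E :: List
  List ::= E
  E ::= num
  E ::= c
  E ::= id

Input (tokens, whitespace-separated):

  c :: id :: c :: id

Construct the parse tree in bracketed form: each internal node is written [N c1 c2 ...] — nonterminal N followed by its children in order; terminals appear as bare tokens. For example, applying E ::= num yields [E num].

List
E :: List
c :: List
c :: E :: List
c :: id :: List
c :: id :: E :: List
c :: id :: c :: List
c :: id :: c :: E
c :: id :: c :: id

[List [E c] :: [List [E id] :: [List [E c] :: [List [E id]]]]]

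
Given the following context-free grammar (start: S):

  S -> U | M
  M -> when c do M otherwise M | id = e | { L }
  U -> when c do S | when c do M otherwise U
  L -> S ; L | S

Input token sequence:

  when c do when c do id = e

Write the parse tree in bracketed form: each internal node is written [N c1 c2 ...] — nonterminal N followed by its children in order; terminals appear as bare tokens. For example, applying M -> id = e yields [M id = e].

S
U
when c do S
when c do U
when c do when c do S
when c do when c do M
when c do when c do id = e

[S [U when c do [S [U when c do [S [M id = e]]]]]]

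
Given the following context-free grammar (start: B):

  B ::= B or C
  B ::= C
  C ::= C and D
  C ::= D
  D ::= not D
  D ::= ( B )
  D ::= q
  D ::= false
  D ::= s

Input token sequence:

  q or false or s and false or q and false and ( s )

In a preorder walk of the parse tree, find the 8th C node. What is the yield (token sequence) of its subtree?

s

[B [B [B [B [C [D q]]] or [C [D false]]] or [C [C [D s]] and [D false]]] or [C [C [C [D q]] and [D false]] and [D ( [B [C [D s]]] )]]]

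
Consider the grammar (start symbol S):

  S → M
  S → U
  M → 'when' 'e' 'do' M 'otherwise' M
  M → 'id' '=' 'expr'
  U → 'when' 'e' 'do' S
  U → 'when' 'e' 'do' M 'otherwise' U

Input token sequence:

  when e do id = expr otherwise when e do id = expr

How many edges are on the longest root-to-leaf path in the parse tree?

[S [U when e do [M id = expr] otherwise [U when e do [S [M id = expr]]]]]

5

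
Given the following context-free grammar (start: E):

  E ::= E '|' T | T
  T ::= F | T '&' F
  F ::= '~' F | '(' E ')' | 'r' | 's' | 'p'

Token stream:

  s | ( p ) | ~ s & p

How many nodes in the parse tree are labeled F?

6

[E [E [E [T [F s]]] | [T [F ( [E [T [F p]]] )]]] | [T [T [F ~ [F s]]] & [F p]]]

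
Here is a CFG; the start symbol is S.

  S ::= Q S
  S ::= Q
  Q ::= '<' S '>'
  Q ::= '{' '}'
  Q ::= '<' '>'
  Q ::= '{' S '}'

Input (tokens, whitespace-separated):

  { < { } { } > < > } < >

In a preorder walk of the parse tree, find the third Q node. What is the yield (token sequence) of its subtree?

{ }

[S [Q { [S [Q < [S [Q { }] [S [Q { }]]] >] [S [Q < >]]] }] [S [Q < >]]]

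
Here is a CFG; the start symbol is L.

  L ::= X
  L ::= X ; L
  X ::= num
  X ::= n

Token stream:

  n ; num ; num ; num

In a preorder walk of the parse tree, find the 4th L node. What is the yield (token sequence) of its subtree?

[L [X n] ; [L [X num] ; [L [X num] ; [L [X num]]]]]

num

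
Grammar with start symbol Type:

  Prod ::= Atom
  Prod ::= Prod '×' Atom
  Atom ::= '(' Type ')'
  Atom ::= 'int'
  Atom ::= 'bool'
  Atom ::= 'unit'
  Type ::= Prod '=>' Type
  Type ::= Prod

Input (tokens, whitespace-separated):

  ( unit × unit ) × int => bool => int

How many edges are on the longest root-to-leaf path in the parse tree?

8

[Type [Prod [Prod [Atom ( [Type [Prod [Prod [Atom unit]] × [Atom unit]]] )]] × [Atom int]] => [Type [Prod [Atom bool]] => [Type [Prod [Atom int]]]]]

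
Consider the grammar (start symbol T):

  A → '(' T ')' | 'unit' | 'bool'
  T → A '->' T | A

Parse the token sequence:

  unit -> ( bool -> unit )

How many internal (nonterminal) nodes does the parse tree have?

8

[T [A unit] -> [T [A ( [T [A bool] -> [T [A unit]]] )]]]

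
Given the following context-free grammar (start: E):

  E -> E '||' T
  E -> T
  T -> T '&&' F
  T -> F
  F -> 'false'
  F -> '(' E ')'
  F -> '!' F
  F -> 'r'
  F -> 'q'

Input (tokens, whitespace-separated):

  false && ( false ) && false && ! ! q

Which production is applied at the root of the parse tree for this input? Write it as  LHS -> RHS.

[E [T [T [T [T [F false]] && [F ( [E [T [F false]]] )]] && [F false]] && [F ! [F ! [F q]]]]]

E -> T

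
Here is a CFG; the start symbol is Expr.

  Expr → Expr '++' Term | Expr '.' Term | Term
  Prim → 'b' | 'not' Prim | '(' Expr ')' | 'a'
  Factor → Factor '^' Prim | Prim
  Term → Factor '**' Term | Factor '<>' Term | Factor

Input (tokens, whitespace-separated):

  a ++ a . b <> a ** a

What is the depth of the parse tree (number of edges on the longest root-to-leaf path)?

6

[Expr [Expr [Expr [Term [Factor [Prim a]]]] ++ [Term [Factor [Prim a]]]] . [Term [Factor [Prim b]] <> [Term [Factor [Prim a]] ** [Term [Factor [Prim a]]]]]]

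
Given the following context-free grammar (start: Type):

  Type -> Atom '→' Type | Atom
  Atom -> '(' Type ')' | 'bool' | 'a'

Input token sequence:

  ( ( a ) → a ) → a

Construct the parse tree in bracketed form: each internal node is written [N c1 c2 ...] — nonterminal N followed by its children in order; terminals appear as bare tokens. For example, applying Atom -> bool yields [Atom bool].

Type
Atom → Type
( Type ) → Type
( Atom → Type ) → Type
( ( Type ) → Type ) → Type
( ( Atom ) → Type ) → Type
( ( a ) → Type ) → Type
( ( a ) → Atom ) → Type
( ( a ) → a ) → Type
( ( a ) → a ) → Atom
( ( a ) → a ) → a

[Type [Atom ( [Type [Atom ( [Type [Atom a]] )] → [Type [Atom a]]] )] → [Type [Atom a]]]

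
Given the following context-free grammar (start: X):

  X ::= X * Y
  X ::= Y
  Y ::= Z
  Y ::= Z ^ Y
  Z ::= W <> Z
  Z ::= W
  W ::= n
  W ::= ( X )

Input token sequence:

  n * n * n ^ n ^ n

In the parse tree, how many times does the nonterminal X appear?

3

[X [X [X [Y [Z [W n]]]] * [Y [Z [W n]]]] * [Y [Z [W n]] ^ [Y [Z [W n]] ^ [Y [Z [W n]]]]]]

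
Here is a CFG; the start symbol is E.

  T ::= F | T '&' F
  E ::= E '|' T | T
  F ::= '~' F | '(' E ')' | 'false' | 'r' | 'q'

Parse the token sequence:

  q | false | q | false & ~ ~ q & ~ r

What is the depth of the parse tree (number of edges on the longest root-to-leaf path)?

[E [E [E [E [T [F q]]] | [T [F false]]] | [T [F q]]] | [T [T [T [F false]] & [F ~ [F ~ [F q]]]] & [F ~ [F r]]]]

6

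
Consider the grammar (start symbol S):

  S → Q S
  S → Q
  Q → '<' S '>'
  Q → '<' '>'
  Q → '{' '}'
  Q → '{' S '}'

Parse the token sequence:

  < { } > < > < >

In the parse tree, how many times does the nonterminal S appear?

[S [Q < [S [Q { }]] >] [S [Q < >] [S [Q < >]]]]

4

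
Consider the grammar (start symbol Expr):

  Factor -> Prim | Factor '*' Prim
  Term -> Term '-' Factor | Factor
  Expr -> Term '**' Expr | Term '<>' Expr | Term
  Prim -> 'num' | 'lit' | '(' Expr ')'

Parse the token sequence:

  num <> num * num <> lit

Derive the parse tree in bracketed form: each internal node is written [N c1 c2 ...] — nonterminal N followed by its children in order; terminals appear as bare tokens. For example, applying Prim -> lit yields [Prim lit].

[Expr [Term [Factor [Prim num]]] <> [Expr [Term [Factor [Factor [Prim num]] * [Prim num]]] <> [Expr [Term [Factor [Prim lit]]]]]]

Expr
Term <> Expr
Factor <> Expr
Prim <> Expr
num <> Expr
num <> Term <> Expr
num <> Factor <> Expr
num <> Factor * Prim <> Expr
num <> Prim * Prim <> Expr
num <> num * Prim <> Expr
num <> num * num <> Expr
num <> num * num <> Term
num <> num * num <> Factor
num <> num * num <> Prim
num <> num * num <> lit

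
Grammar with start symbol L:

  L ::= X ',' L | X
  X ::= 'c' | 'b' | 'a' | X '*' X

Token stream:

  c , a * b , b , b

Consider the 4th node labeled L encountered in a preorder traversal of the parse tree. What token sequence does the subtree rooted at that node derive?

b

[L [X c] , [L [X [X a] * [X b]] , [L [X b] , [L [X b]]]]]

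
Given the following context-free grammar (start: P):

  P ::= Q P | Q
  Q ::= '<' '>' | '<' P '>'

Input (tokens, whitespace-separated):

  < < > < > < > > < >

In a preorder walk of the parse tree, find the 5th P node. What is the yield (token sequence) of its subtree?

< >

[P [Q < [P [Q < >] [P [Q < >] [P [Q < >]]]] >] [P [Q < >]]]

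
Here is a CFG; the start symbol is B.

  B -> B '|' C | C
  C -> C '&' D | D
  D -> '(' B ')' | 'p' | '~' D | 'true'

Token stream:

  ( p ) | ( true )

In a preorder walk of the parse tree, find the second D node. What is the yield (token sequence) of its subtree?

[B [B [C [D ( [B [C [D p]]] )]]] | [C [D ( [B [C [D true]]] )]]]

p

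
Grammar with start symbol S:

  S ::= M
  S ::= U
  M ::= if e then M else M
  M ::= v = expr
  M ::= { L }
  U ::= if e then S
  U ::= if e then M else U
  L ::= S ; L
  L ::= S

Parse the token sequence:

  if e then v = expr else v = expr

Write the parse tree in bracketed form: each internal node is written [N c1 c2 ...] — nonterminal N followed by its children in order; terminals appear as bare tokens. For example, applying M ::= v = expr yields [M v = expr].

[S [M if e then [M v = expr] else [M v = expr]]]

S
M
if e then M else M
if e then v = expr else M
if e then v = expr else v = expr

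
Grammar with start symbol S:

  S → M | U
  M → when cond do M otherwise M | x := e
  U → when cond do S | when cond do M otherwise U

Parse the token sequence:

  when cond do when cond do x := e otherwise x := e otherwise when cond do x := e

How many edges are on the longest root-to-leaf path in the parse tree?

5

[S [U when cond do [M when cond do [M x := e] otherwise [M x := e]] otherwise [U when cond do [S [M x := e]]]]]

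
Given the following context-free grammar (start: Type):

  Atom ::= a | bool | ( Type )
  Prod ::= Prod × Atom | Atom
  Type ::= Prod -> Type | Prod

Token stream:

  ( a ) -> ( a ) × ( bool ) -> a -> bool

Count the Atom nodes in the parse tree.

8

[Type [Prod [Atom ( [Type [Prod [Atom a]]] )]] -> [Type [Prod [Prod [Atom ( [Type [Prod [Atom a]]] )]] × [Atom ( [Type [Prod [Atom bool]]] )]] -> [Type [Prod [Atom a]] -> [Type [Prod [Atom bool]]]]]]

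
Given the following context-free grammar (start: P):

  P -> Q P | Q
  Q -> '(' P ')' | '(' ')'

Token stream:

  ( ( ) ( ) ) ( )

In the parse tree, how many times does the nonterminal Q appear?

[P [Q ( [P [Q ( )] [P [Q ( )]]] )] [P [Q ( )]]]

4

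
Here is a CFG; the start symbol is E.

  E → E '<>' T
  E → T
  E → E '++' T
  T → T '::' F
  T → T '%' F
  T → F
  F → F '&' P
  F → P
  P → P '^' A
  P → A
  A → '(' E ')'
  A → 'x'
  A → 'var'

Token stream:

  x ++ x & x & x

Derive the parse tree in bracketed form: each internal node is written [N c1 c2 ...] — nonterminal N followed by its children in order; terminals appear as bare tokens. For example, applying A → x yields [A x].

E
E ++ T
T ++ T
F ++ T
P ++ T
A ++ T
x ++ T
x ++ F
x ++ F & P
x ++ F & P & P
x ++ P & P & P
x ++ A & P & P
x ++ x & P & P
x ++ x & A & P
x ++ x & x & P
x ++ x & x & A
x ++ x & x & x

[E [E [T [F [P [A x]]]]] ++ [T [F [F [F [P [A x]]] & [P [A x]]] & [P [A x]]]]]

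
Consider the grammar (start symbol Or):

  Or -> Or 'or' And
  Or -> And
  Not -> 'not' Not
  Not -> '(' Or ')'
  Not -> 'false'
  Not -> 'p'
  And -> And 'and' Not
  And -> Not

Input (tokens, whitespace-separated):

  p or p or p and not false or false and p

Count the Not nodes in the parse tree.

7

[Or [Or [Or [Or [And [Not p]]] or [And [Not p]]] or [And [And [Not p]] and [Not not [Not false]]]] or [And [And [Not false]] and [Not p]]]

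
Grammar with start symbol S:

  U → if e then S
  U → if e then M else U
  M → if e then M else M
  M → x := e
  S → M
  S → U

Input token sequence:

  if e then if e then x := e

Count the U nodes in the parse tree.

[S [U if e then [S [U if e then [S [M x := e]]]]]]

2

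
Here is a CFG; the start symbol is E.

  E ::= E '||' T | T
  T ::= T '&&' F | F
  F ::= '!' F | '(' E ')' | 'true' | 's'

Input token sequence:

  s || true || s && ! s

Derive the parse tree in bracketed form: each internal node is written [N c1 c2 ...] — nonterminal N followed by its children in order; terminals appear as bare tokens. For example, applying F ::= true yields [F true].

E
E || T
E || T || T
T || T || T
F || T || T
s || T || T
s || F || T
s || true || T
s || true || T && F
s || true || F && F
s || true || s && F
s || true || s && ! F
s || true || s && ! s

[E [E [E [T [F s]]] || [T [F true]]] || [T [T [F s]] && [F ! [F s]]]]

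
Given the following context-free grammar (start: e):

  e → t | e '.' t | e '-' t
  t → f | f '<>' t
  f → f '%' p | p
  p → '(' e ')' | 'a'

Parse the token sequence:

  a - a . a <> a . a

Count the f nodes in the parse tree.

[e [e [e [e [t [f [p a]]]] - [t [f [p a]]]] . [t [f [p a]] <> [t [f [p a]]]]] . [t [f [p a]]]]

5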